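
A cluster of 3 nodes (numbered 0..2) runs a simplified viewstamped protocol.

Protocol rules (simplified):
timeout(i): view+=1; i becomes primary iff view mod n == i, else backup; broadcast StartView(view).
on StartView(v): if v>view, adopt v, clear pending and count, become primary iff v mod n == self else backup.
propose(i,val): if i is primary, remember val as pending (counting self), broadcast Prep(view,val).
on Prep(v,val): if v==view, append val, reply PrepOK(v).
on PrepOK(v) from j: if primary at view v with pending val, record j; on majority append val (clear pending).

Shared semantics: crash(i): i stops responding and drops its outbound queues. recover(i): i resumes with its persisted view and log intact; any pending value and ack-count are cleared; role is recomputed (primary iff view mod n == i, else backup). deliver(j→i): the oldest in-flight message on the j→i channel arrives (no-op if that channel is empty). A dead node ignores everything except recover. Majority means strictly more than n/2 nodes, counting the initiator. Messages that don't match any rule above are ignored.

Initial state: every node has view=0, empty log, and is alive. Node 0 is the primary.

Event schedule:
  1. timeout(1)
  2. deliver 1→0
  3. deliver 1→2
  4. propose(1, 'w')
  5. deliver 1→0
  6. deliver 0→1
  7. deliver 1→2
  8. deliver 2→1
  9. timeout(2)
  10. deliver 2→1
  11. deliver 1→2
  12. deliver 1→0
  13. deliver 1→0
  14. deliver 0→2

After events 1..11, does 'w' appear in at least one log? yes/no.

[1] timeout(1) → N1(prim v1 [-])
[2] deliver 1→0 → N0(back v1 [-])
[3] deliver 1→2 → N2(back v1 [-])
[4] propose(1,'w') → ∅
[5] deliver 1→0 → N0(back v1 [w])
[6] deliver 0→1 → N1(prim v1 [w])
[7] deliver 1→2 → N2(back v1 [w])
[8] deliver 2→1 → ∅
[9] timeout(2) → N2(prim v2 [w])
[10] deliver 2→1 → N1(back v2 [w])
[11] deliver 1→2 → ∅

yes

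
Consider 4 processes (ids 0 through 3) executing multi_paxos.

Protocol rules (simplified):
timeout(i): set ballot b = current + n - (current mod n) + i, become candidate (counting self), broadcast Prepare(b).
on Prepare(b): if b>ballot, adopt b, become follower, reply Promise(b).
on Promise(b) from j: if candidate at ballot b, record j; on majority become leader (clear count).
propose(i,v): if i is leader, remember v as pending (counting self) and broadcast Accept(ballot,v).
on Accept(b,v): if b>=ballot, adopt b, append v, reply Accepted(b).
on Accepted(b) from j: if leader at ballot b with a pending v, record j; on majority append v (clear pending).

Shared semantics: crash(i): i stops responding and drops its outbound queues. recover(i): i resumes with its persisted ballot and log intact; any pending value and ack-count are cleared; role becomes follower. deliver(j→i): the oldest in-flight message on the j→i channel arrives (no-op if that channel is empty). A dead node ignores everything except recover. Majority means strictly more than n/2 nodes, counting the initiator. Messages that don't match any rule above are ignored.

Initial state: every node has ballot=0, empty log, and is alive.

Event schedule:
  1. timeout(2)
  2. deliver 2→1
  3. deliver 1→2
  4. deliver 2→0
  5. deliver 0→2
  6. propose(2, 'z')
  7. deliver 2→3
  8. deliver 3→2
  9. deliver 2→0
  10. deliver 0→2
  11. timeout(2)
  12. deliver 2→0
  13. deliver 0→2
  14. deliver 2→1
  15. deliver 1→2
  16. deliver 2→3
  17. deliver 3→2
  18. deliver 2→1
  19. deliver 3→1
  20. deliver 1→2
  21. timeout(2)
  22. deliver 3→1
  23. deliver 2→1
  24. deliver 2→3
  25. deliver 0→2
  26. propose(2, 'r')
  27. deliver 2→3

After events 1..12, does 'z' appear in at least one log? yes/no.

[1] timeout(2) → N2(cand b6 [-])
[2] deliver 2→1 → N1(foll b6 [-])
[3] deliver 1→2 → ∅
[4] deliver 2→0 → N0(foll b6 [-])
[5] deliver 0→2 → N2(lead b6 [-])
[6] propose(2,'z') → ∅
[7] deliver 2→3 → N3(foll b6 [-])
[8] deliver 3→2 → ∅
[9] deliver 2→0 → N0(foll b6 [z])
[10] deliver 0→2 → ∅
[11] timeout(2) → N2(cand b10 [-])
[12] deliver 2→0 → N0(foll b10 [z])

yes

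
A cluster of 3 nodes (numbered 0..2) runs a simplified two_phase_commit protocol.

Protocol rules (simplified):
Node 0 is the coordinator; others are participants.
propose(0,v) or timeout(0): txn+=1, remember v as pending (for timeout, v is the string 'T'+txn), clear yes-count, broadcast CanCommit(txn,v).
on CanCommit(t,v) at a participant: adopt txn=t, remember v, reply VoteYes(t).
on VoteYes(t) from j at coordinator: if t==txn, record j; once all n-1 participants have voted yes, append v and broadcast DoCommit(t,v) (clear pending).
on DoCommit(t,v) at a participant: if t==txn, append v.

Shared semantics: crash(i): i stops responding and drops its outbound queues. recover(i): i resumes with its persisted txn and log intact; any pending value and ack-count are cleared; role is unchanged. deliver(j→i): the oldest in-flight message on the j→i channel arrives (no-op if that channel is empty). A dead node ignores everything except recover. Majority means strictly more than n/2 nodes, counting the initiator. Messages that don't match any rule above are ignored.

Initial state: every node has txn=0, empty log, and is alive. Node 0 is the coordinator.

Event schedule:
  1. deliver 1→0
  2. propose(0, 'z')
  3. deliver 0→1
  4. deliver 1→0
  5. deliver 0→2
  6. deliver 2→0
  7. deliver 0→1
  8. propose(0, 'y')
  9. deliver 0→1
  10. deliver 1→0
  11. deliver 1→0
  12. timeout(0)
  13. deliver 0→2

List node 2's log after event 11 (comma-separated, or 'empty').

empty

step 1 deliver 1→0: —
step 2 propose(0,'z'): 0={coor,t=1,log=-}
step 3 deliver 0→1: 1={part,t=1,log=-}
step 4 deliver 1→0: —
step 5 deliver 0→2: 2={part,t=1,log=-}
step 6 deliver 2→0: 0={coor,t=1,log=z}
step 7 deliver 0→1: 1={part,t=1,log=z}
step 8 propose(0,'y'): 0={coor,t=2,log=z}
step 9 deliver 0→1: 1={part,t=2,log=z}
step 10 deliver 1→0: —
step 11 deliver 1→0: —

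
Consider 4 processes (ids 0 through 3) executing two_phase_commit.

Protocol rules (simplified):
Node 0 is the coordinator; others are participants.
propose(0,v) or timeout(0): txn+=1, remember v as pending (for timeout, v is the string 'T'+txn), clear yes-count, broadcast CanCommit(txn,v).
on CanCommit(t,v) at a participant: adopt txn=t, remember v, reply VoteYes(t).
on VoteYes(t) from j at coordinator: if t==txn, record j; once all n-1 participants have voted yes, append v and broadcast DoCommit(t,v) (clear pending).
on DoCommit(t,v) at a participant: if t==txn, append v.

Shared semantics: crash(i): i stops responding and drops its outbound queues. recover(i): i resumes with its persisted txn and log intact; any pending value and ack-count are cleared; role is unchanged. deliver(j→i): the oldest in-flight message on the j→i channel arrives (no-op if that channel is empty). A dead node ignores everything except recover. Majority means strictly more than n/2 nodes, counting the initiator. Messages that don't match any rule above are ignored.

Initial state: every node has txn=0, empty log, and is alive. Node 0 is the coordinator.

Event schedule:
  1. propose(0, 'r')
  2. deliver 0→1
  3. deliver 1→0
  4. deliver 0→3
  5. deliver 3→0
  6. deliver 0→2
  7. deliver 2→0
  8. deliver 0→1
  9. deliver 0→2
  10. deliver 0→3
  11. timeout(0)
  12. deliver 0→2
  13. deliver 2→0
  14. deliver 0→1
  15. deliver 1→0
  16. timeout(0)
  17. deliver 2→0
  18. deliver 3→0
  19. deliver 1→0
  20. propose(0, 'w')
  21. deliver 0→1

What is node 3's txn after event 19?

1. propose(0,'r'):  <0:coor t1 ->
2. deliver 0→1:  <1:part t1 ->
3. deliver 1→0:  nop
4. deliver 0→3:  <3:part t1 ->
5. deliver 3→0:  nop
6. deliver 0→2:  <2:part t1 ->
7. deliver 2→0:  <0:coor t1 r>
8. deliver 0→1:  <1:part t1 r>
9. deliver 0→2:  <2:part t1 r>
10. deliver 0→3:  <3:part t1 r>
11. timeout(0):  <0:coor t2 r>
12. deliver 0→2:  <2:part t2 r>
13. deliver 2→0:  nop
14. deliver 0→1:  <1:part t2 r>
15. deliver 1→0:  nop
16. timeout(0):  <0:coor t3 r>
17. deliver 2→0:  nop
18. deliver 3→0:  nop
19. deliver 1→0:  nop

1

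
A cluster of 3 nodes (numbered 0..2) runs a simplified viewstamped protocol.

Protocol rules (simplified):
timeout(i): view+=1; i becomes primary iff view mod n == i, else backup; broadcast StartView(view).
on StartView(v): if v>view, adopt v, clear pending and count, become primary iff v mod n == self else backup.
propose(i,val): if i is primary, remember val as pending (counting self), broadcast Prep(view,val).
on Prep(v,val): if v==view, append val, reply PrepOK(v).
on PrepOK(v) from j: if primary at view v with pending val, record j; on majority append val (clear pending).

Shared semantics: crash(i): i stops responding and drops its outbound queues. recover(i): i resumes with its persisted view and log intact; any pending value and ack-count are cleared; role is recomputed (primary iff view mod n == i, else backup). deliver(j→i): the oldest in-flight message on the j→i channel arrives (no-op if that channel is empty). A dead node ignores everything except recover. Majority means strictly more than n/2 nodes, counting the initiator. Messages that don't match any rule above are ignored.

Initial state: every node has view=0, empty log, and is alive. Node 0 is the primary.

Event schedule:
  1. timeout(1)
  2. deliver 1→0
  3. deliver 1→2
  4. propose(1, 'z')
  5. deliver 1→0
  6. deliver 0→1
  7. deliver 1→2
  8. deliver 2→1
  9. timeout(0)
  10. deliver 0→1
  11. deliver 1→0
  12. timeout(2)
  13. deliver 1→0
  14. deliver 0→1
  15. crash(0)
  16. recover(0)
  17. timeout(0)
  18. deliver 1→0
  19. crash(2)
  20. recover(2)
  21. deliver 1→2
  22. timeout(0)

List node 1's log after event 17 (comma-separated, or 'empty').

step 1 timeout(1): 1={prim,v=1,log=-}
step 2 deliver 1→0: 0={back,v=1,log=-}
step 3 deliver 1→2: 2={back,v=1,log=-}
step 4 propose(1,'z'): —
step 5 deliver 1→0: 0={back,v=1,log=z}
step 6 deliver 0→1: 1={prim,v=1,log=z}
step 7 deliver 1→2: 2={back,v=1,log=z}
step 8 deliver 2→1: —
step 9 timeout(0): 0={back,v=2,log=z}
step 10 deliver 0→1: 1={back,v=2,log=z}
step 11 deliver 1→0: —
step 12 timeout(2): 2={prim,v=2,log=z}
step 13 deliver 1→0: —
step 14 deliver 0→1: —
step 15 crash(0): 0={✗back,v=2,log=z}
step 16 recover(0): 0={back,v=2,log=z}
step 17 timeout(0): 0={prim,v=3,log=z}

z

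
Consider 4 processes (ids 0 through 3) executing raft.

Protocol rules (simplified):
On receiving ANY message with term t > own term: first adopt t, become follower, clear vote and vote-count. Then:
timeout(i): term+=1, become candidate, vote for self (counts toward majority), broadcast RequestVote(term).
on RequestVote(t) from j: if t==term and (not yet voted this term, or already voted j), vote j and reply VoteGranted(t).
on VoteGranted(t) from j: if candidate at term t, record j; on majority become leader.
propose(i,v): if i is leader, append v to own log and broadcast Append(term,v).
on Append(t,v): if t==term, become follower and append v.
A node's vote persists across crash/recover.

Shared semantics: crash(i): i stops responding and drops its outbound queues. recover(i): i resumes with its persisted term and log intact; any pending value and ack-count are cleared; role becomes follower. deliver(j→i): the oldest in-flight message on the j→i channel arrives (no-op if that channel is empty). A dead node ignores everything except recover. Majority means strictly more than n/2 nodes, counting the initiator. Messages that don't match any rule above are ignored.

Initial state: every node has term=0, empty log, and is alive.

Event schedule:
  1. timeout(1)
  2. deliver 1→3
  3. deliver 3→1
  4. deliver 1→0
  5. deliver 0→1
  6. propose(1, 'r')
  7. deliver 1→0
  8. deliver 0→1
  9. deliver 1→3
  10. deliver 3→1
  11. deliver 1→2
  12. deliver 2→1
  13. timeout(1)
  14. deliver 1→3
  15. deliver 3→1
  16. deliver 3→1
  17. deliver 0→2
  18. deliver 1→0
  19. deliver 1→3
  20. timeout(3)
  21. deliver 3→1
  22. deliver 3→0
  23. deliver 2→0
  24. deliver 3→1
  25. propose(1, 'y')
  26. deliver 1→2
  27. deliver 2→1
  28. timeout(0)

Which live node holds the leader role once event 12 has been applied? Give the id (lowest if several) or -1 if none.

after 1 — timeout(1): n1:cand/t1/[-]
after 2 — deliver 1→3: n3:foll/t1/[-]
after 3 — deliver 3→1: ·
after 4 — deliver 1→0: n0:foll/t1/[-]
after 5 — deliver 0→1: n1:lead/t1/[-]
after 6 — propose(1,'r'): n1:lead/t1/[r]
after 7 — deliver 1→0: n0:foll/t1/[r]
after 8 — deliver 0→1: ·
after 9 — deliver 1→3: n3:foll/t1/[r]
after 10 — deliver 3→1: ·
after 11 — deliver 1→2: n2:foll/t1/[-]
after 12 — deliver 2→1: ·

1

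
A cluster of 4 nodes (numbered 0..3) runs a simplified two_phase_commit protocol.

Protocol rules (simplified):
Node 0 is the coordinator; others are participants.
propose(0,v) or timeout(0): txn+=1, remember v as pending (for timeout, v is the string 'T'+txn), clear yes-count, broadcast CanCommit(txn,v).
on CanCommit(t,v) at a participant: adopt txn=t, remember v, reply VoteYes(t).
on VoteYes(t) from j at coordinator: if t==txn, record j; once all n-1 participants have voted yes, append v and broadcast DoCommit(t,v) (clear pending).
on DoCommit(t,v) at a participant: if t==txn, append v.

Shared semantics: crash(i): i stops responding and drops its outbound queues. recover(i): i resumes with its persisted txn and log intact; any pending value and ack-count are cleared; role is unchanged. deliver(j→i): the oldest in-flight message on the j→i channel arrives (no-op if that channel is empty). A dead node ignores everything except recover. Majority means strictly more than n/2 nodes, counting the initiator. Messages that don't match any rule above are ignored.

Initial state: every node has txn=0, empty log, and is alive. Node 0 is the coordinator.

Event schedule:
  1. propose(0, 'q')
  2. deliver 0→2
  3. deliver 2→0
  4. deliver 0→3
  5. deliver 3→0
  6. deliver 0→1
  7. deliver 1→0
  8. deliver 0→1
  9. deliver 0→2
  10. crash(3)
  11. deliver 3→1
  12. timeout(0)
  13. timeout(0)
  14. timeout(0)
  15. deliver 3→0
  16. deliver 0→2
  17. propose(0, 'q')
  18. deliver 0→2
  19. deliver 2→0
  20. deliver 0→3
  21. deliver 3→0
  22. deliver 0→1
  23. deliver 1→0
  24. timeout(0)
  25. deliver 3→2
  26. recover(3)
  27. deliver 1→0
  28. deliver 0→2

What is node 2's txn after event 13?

after 1 — propose(0,'q'): n0:coor/t1/[-]
after 2 — deliver 0→2: n2:part/t1/[-]
after 3 — deliver 2→0: ·
after 4 — deliver 0→3: n3:part/t1/[-]
after 5 — deliver 3→0: ·
after 6 — deliver 0→1: n1:part/t1/[-]
after 7 — deliver 1→0: n0:coor/t1/[q]
after 8 — deliver 0→1: n1:part/t1/[q]
after 9 — deliver 0→2: n2:part/t1/[q]
after 10 — crash(3): n3:✗part/t1/[-]
after 11 — deliver 3→1: ·
after 12 — timeout(0): n0:coor/t2/[q]
after 13 — timeout(0): n0:coor/t3/[q]

1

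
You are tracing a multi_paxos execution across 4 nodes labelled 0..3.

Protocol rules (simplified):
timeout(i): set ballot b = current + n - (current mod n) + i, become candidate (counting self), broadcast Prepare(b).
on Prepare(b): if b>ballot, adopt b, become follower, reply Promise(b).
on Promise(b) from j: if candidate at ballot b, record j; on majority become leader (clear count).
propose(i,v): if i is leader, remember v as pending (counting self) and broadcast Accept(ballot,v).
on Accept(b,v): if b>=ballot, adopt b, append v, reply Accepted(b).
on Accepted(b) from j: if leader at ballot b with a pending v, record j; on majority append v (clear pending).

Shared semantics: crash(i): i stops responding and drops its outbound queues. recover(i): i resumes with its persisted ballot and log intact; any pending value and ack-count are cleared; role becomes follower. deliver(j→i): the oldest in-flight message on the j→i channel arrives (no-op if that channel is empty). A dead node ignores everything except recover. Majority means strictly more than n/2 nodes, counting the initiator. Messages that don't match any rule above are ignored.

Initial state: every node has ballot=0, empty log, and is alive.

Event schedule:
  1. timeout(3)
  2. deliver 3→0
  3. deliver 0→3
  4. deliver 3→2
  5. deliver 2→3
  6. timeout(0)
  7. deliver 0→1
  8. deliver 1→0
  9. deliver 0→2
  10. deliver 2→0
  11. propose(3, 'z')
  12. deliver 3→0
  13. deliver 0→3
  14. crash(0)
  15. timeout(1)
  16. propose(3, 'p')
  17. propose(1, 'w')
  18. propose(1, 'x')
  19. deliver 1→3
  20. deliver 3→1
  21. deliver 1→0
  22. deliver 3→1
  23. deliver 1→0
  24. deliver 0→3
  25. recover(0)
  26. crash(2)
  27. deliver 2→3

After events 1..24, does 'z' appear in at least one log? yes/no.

no

step 1 timeout(3): 3={cand,b=7,log=-}
step 2 deliver 3→0: 0={foll,b=7,log=-}
step 3 deliver 0→3: —
step 4 deliver 3→2: 2={foll,b=7,log=-}
step 5 deliver 2→3: 3={lead,b=7,log=-}
step 6 timeout(0): 0={cand,b=8,log=-}
step 7 deliver 0→1: 1={foll,b=8,log=-}
step 8 deliver 1→0: —
step 9 deliver 0→2: 2={foll,b=8,log=-}
step 10 deliver 2→0: 0={lead,b=8,log=-}
step 11 propose(3,'z'): —
step 12 deliver 3→0: —
step 13 deliver 0→3: 3={foll,b=8,log=-}
step 14 crash(0): 0={✗lead,b=8,log=-}
step 15 timeout(1): 1={cand,b=13,log=-}
step 16 propose(3,'p'): —
step 17 propose(1,'w'): —
step 18 propose(1,'x'): —
step 19 deliver 1→3: 3={foll,b=13,log=-}
step 20 deliver 3→1: —
step 21 deliver 1→0: —
step 22 deliver 3→1: —
step 23 deliver 1→0: —
step 24 deliver 0→3: —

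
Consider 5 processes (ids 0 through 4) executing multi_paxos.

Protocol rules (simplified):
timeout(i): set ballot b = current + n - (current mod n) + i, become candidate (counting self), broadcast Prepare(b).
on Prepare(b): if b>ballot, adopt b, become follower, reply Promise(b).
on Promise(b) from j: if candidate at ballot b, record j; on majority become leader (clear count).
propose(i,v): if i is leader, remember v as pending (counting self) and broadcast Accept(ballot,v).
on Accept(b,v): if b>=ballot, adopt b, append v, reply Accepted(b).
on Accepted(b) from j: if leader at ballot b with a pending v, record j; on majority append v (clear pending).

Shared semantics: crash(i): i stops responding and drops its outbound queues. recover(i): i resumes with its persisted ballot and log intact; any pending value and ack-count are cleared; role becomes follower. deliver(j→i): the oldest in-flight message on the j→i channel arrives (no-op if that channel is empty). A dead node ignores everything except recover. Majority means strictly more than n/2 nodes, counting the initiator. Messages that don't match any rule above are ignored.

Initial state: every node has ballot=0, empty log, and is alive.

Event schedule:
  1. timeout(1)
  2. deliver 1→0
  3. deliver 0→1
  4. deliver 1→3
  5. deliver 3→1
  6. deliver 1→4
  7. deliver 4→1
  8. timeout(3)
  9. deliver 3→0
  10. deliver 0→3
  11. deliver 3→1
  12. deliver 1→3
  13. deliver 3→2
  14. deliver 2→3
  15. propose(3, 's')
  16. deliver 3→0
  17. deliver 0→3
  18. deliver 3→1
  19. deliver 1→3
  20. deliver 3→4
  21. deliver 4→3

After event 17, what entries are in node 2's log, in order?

e1 timeout(1): 1[cand,b=6,-]
e2 deliver 1→0: 0[foll,b=6,-]
e3 deliver 0→1: ·
e4 deliver 1→3: 3[foll,b=6,-]
e5 deliver 3→1: 1[lead,b=6,-]
e6 deliver 1→4: 4[foll,b=6,-]
e7 deliver 4→1: ·
e8 timeout(3): 3[cand,b=13,-]
e9 deliver 3→0: 0[foll,b=13,-]
e10 deliver 0→3: ·
e11 deliver 3→1: 1[foll,b=13,-]
e12 deliver 1→3: 3[lead,b=13,-]
e13 deliver 3→2: 2[foll,b=13,-]
e14 deliver 2→3: ·
e15 propose(3,'s'): ·
e16 deliver 3→0: 0[foll,b=13,s]
e17 deliver 0→3: ·

empty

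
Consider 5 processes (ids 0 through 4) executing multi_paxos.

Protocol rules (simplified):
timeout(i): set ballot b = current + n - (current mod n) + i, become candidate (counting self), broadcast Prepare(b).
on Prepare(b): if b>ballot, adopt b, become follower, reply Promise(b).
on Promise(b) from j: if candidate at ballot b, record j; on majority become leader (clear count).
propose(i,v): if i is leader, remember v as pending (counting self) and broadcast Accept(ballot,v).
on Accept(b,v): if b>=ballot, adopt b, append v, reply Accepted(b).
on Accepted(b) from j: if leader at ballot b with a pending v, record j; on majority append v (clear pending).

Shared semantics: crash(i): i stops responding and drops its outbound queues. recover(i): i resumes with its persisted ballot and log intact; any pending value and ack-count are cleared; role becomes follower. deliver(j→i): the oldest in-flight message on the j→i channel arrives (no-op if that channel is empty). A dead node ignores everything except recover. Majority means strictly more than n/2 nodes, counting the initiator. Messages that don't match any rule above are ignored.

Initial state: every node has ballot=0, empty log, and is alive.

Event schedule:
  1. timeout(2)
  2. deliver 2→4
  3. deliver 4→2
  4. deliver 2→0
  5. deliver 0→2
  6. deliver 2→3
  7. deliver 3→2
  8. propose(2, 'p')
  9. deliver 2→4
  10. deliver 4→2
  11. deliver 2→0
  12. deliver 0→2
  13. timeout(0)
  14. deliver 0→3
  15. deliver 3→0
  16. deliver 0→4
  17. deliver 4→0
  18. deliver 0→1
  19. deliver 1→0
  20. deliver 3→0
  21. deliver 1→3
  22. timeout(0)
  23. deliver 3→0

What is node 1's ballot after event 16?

0

step 1 timeout(2): 2={cand,b=7,log=-}
step 2 deliver 2→4: 4={foll,b=7,log=-}
step 3 deliver 4→2: —
step 4 deliver 2→0: 0={foll,b=7,log=-}
step 5 deliver 0→2: 2={lead,b=7,log=-}
step 6 deliver 2→3: 3={foll,b=7,log=-}
step 7 deliver 3→2: —
step 8 propose(2,'p'): —
step 9 deliver 2→4: 4={foll,b=7,log=p}
step 10 deliver 4→2: —
step 11 deliver 2→0: 0={foll,b=7,log=p}
step 12 deliver 0→2: 2={lead,b=7,log=p}
step 13 timeout(0): 0={cand,b=10,log=p}
step 14 deliver 0→3: 3={foll,b=10,log=-}
step 15 deliver 3→0: —
step 16 deliver 0→4: 4={foll,b=10,log=p}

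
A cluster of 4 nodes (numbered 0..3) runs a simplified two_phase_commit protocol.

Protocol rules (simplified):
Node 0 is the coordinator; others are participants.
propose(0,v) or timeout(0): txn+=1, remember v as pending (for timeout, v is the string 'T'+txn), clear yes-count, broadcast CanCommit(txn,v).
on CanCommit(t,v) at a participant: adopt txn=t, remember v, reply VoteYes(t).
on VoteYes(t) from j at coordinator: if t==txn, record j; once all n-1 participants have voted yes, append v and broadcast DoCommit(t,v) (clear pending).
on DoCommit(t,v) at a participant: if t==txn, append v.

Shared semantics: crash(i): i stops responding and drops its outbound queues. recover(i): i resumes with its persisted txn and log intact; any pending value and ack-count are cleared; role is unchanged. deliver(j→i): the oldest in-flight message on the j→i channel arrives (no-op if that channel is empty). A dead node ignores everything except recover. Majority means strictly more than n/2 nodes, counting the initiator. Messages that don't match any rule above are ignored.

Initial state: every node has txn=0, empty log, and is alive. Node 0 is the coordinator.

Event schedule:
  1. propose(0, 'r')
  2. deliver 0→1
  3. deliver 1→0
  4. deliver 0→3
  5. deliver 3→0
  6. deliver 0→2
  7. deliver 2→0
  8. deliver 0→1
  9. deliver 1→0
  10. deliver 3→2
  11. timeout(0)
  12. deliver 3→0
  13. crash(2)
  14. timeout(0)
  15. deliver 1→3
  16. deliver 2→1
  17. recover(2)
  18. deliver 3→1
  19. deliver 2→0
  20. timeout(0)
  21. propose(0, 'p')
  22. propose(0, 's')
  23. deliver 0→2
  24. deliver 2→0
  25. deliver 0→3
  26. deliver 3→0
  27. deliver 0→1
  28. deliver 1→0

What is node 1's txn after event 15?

step 1 propose(0,'r'): 0={coor,t=1,log=-}
step 2 deliver 0→1: 1={part,t=1,log=-}
step 3 deliver 1→0: —
step 4 deliver 0→3: 3={part,t=1,log=-}
step 5 deliver 3→0: —
step 6 deliver 0→2: 2={part,t=1,log=-}
step 7 deliver 2→0: 0={coor,t=1,log=r}
step 8 deliver 0→1: 1={part,t=1,log=r}
step 9 deliver 1→0: —
step 10 deliver 3→2: —
step 11 timeout(0): 0={coor,t=2,log=r}
step 12 deliver 3→0: —
step 13 crash(2): 2={✗part,t=1,log=-}
step 14 timeout(0): 0={coor,t=3,log=r}
step 15 deliver 1→3: —

1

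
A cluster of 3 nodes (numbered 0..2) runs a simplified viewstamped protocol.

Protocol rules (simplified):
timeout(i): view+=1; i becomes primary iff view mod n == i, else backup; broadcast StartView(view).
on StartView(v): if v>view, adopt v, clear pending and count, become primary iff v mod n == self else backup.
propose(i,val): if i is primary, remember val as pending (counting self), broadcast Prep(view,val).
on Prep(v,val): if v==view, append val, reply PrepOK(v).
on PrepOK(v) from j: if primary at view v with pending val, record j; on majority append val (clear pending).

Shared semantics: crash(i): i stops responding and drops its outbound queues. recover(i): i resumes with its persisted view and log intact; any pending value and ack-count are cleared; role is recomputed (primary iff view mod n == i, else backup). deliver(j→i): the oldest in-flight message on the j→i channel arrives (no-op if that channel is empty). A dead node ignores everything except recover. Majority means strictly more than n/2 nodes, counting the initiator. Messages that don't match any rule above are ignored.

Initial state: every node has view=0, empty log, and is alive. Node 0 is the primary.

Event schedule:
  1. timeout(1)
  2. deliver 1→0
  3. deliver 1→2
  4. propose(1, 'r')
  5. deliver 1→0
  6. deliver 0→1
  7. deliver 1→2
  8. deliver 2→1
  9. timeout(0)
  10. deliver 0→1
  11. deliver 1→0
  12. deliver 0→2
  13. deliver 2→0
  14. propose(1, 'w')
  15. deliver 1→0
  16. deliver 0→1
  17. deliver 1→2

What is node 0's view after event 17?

1. timeout(1):  <1:prim v1 ->
2. deliver 1→0:  <0:back v1 ->
3. deliver 1→2:  <2:back v1 ->
4. propose(1,'r'):  nop
5. deliver 1→0:  <0:back v1 r>
6. deliver 0→1:  <1:prim v1 r>
7. deliver 1→2:  <2:back v1 r>
8. deliver 2→1:  nop
9. timeout(0):  <0:back v2 r>
10. deliver 0→1:  <1:back v2 r>
11. deliver 1→0:  nop
12. deliver 0→2:  <2:prim v2 r>
13. deliver 2→0:  nop
14. propose(1,'w'):  nop
15. deliver 1→0:  nop
16. deliver 0→1:  nop
17. deliver 1→2:  nop

2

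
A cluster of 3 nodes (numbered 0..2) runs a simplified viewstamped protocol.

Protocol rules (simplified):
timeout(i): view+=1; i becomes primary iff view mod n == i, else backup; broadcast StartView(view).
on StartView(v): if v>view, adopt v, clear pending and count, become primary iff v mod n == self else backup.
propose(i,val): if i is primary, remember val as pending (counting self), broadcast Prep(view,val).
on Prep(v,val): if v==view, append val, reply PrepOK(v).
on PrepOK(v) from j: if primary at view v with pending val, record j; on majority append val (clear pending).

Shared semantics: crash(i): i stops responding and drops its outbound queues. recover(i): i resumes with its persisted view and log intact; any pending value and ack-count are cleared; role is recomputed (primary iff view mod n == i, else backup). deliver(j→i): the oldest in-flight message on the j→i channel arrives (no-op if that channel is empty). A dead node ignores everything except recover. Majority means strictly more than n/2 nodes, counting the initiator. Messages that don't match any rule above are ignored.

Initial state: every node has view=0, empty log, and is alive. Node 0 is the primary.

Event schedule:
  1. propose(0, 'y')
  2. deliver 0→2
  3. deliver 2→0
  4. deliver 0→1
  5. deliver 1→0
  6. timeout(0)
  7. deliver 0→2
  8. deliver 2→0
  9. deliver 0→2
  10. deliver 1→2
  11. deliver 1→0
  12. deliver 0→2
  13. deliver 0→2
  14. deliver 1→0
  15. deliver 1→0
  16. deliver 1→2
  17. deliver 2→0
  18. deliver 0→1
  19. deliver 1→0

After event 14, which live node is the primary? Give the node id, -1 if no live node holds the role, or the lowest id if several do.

-1

after 1 — propose(0,'y'): ·
after 2 — deliver 0→2: n2:back/v0/[y]
after 3 — deliver 2→0: n0:prim/v0/[y]
after 4 — deliver 0→1: n1:back/v0/[y]
after 5 — deliver 1→0: ·
after 6 — timeout(0): n0:back/v1/[y]
after 7 — deliver 0→2: n2:back/v1/[y]
after 8 — deliver 2→0: ·
after 9 — deliver 0→2: ·
after 10 — deliver 1→2: ·
after 11 — deliver 1→0: ·
after 12 — deliver 0→2: ·
after 13 — deliver 0→2: ·
after 14 — deliver 1→0: ·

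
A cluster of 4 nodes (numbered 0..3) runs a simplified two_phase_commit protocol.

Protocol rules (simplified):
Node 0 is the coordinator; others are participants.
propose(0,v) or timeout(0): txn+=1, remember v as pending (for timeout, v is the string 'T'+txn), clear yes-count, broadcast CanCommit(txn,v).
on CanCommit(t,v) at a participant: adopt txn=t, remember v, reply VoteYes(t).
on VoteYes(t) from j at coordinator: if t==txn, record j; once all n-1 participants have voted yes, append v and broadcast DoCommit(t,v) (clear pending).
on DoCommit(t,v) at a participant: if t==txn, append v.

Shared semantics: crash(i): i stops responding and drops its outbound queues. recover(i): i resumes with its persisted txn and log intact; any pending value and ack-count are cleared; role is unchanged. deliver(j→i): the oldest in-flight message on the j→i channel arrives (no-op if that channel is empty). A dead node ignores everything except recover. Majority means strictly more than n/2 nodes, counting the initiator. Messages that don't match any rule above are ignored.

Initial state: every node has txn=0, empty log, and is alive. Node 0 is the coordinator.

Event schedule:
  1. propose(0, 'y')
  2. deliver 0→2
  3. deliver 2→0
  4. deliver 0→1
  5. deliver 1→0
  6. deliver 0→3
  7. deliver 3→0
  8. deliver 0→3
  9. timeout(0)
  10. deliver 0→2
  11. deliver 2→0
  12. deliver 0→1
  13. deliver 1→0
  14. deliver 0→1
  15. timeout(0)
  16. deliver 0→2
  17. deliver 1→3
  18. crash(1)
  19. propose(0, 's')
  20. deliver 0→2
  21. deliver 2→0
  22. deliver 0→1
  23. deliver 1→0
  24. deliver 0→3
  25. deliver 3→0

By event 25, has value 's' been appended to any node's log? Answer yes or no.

no

step 1 propose(0,'y'): 0={coor,t=1,log=-}
step 2 deliver 0→2: 2={part,t=1,log=-}
step 3 deliver 2→0: —
step 4 deliver 0→1: 1={part,t=1,log=-}
step 5 deliver 1→0: —
step 6 deliver 0→3: 3={part,t=1,log=-}
step 7 deliver 3→0: 0={coor,t=1,log=y}
step 8 deliver 0→3: 3={part,t=1,log=y}
step 9 timeout(0): 0={coor,t=2,log=y}
step 10 deliver 0→2: 2={part,t=1,log=y}
step 11 deliver 2→0: —
step 12 deliver 0→1: 1={part,t=1,log=y}
step 13 deliver 1→0: —
step 14 deliver 0→1: 1={part,t=2,log=y}
step 15 timeout(0): 0={coor,t=3,log=y}
step 16 deliver 0→2: 2={part,t=2,log=y}
step 17 deliver 1→3: —
step 18 crash(1): 1={✗part,t=2,log=y}
step 19 propose(0,'s'): 0={coor,t=4,log=y}
step 20 deliver 0→2: 2={part,t=3,log=y}
step 21 deliver 2→0: —
step 22 deliver 0→1: —
step 23 deliver 1→0: —
step 24 deliver 0→3: 3={part,t=2,log=y}
step 25 deliver 3→0: —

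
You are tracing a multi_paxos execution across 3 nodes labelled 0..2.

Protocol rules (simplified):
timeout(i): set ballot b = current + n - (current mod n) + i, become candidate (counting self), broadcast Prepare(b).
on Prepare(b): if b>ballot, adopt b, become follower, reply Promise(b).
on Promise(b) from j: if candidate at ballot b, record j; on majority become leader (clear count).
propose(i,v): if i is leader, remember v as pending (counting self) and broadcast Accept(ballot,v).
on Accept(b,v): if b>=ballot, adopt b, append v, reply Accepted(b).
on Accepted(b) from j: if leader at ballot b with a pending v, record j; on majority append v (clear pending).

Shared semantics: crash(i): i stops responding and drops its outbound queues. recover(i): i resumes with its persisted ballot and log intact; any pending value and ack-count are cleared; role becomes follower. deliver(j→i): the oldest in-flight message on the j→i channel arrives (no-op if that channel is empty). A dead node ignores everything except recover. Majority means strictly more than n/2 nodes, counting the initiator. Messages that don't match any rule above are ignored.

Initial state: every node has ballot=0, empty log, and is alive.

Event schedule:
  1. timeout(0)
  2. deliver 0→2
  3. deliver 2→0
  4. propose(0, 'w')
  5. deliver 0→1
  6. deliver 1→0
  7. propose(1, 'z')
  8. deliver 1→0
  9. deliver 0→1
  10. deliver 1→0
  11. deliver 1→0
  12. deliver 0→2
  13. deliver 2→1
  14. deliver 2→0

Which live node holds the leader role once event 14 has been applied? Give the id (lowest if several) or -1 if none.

e1 timeout(0): 0[cand,b=3,-]
e2 deliver 0→2: 2[foll,b=3,-]
e3 deliver 2→0: 0[lead,b=3,-]
e4 propose(0,'w'): ·
e5 deliver 0→1: 1[foll,b=3,-]
e6 deliver 1→0: ·
e7 propose(1,'z'): ·
e8 deliver 1→0: ·
e9 deliver 0→1: 1[foll,b=3,w]
e10 deliver 1→0: 0[lead,b=3,w]
e11 deliver 1→0: ·
e12 deliver 0→2: 2[foll,b=3,w]
e13 deliver 2→1: ·
e14 deliver 2→0: ·

0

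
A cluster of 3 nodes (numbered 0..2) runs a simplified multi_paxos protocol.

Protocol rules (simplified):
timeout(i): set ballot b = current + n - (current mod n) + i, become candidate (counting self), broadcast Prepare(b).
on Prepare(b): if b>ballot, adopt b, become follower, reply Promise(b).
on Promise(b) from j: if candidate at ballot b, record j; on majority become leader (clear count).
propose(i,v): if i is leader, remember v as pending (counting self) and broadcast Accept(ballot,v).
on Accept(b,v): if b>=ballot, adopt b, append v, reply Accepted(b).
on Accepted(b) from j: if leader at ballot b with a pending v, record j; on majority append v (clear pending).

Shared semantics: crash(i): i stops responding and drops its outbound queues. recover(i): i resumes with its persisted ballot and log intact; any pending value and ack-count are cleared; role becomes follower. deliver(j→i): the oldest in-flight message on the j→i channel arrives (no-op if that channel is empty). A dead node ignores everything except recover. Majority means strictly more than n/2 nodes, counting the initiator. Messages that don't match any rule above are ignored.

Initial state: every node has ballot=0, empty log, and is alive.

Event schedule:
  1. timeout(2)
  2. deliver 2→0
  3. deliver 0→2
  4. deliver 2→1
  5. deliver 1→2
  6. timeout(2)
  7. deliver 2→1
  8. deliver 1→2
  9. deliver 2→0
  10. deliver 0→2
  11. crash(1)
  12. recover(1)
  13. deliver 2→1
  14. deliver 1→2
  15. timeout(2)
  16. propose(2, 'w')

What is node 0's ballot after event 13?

step 1 timeout(2): 2={cand,b=5,log=-}
step 2 deliver 2→0: 0={foll,b=5,log=-}
step 3 deliver 0→2: 2={lead,b=5,log=-}
step 4 deliver 2→1: 1={foll,b=5,log=-}
step 5 deliver 1→2: —
step 6 timeout(2): 2={cand,b=8,log=-}
step 7 deliver 2→1: 1={foll,b=8,log=-}
step 8 deliver 1→2: 2={lead,b=8,log=-}
step 9 deliver 2→0: 0={foll,b=8,log=-}
step 10 deliver 0→2: —
step 11 crash(1): 1={✗foll,b=8,log=-}
step 12 recover(1): 1={foll,b=8,log=-}
step 13 deliver 2→1: —

8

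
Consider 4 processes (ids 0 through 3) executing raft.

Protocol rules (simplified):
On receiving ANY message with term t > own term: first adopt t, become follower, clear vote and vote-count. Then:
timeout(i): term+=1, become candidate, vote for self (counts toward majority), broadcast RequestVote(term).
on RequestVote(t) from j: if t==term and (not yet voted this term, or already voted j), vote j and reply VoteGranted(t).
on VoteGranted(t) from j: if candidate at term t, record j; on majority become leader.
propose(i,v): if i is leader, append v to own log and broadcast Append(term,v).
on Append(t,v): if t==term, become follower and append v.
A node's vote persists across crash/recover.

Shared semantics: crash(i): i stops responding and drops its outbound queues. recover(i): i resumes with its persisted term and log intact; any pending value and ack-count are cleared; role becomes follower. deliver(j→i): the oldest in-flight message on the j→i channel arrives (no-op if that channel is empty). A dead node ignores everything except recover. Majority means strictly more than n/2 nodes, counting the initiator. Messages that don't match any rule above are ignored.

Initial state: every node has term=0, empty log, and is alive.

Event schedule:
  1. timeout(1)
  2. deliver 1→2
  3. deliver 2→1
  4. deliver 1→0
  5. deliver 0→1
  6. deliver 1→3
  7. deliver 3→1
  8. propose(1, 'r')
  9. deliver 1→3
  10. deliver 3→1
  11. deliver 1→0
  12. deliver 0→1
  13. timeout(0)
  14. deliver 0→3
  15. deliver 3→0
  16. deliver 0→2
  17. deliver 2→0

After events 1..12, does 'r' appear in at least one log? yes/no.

yes

1. timeout(1):  <1:cand t1 ->
2. deliver 1→2:  <2:foll t1 ->
3. deliver 2→1:  nop
4. deliver 1→0:  <0:foll t1 ->
5. deliver 0→1:  <1:lead t1 ->
6. deliver 1→3:  <3:foll t1 ->
7. deliver 3→1:  nop
8. propose(1,'r'):  <1:lead t1 r>
9. deliver 1→3:  <3:foll t1 r>
10. deliver 3→1:  nop
11. deliver 1→0:  <0:foll t1 r>
12. deliver 0→1:  nop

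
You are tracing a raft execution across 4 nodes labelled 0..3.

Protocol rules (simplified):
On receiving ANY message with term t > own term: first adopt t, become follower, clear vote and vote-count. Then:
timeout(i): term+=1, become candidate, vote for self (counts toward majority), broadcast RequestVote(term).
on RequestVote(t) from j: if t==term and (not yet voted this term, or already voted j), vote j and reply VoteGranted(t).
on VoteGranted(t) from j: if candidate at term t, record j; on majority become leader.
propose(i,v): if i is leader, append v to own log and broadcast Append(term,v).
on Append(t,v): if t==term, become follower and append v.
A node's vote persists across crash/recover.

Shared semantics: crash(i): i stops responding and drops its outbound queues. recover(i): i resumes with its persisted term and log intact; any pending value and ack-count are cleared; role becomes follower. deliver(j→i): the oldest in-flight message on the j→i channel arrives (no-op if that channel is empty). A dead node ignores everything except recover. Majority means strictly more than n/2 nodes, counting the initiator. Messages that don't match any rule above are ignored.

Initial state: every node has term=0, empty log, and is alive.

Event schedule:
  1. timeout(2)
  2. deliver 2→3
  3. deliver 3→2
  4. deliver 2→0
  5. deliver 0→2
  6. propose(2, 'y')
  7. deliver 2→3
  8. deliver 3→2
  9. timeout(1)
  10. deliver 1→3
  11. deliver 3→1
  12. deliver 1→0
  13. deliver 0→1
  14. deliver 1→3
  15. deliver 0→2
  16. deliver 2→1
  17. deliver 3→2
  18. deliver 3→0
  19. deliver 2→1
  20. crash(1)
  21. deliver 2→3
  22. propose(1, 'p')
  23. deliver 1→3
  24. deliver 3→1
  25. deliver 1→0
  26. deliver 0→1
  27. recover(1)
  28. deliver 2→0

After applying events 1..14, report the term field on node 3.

[1] timeout(2) → N2(cand t1 [-])
[2] deliver 2→3 → N3(foll t1 [-])
[3] deliver 3→2 → ∅
[4] deliver 2→0 → N0(foll t1 [-])
[5] deliver 0→2 → N2(lead t1 [-])
[6] propose(2,'y') → N2(lead t1 [y])
[7] deliver 2→3 → N3(foll t1 [y])
[8] deliver 3→2 → ∅
[9] timeout(1) → N1(cand t1 [-])
[10] deliver 1→3 → ∅
[11] deliver 3→1 → ∅
[12] deliver 1→0 → ∅
[13] deliver 0→1 → ∅
[14] deliver 1→3 → ∅

1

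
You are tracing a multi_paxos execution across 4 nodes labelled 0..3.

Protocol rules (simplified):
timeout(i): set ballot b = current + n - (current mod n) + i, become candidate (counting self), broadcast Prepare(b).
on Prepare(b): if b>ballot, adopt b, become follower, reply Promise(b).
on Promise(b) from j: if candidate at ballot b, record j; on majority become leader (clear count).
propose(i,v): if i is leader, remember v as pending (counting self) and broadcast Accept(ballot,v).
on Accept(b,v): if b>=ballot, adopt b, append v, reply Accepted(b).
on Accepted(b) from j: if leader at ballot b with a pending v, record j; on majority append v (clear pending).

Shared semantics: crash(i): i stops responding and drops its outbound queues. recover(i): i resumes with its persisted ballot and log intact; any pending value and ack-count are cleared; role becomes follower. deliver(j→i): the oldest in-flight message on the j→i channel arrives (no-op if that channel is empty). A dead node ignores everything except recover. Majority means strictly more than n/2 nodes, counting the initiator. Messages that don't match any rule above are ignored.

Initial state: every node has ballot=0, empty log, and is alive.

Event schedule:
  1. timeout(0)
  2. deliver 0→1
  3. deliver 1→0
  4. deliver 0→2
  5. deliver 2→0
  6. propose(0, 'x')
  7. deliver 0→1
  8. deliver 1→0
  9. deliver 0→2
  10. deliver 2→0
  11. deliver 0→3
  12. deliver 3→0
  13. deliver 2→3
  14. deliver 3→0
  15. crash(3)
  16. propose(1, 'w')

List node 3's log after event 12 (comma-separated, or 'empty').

1. timeout(0):  <0:cand b4 ->
2. deliver 0→1:  <1:foll b4 ->
3. deliver 1→0:  nop
4. deliver 0→2:  <2:foll b4 ->
5. deliver 2→0:  <0:lead b4 ->
6. propose(0,'x'):  nop
7. deliver 0→1:  <1:foll b4 x>
8. deliver 1→0:  nop
9. deliver 0→2:  <2:foll b4 x>
10. deliver 2→0:  <0:lead b4 x>
11. deliver 0→3:  <3:foll b4 ->
12. deliver 3→0:  nop

empty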